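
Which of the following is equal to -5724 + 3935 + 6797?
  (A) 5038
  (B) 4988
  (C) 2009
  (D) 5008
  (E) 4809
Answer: D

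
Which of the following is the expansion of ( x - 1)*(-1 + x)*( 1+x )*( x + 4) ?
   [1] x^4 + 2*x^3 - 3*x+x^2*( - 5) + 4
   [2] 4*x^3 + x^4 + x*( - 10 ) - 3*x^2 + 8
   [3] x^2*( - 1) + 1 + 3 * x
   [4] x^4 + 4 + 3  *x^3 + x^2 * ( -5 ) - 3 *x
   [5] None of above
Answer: 4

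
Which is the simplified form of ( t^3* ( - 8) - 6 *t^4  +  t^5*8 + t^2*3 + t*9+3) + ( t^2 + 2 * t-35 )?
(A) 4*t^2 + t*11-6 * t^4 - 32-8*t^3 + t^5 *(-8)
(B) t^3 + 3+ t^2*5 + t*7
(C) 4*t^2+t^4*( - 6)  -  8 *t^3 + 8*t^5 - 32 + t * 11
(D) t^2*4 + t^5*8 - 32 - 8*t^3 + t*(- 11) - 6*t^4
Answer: C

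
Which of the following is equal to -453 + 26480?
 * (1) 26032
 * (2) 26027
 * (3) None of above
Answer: 2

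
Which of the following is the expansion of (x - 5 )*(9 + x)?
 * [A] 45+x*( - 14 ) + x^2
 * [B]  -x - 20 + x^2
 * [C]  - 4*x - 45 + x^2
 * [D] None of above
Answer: D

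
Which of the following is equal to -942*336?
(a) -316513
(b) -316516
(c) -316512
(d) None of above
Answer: c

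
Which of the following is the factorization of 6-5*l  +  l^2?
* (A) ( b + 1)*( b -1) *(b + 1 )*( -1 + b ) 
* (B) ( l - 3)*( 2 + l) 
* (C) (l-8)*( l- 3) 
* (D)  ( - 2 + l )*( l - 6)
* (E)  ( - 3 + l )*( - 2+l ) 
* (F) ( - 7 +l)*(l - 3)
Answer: E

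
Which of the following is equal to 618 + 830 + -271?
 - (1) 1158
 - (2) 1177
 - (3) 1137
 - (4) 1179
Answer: 2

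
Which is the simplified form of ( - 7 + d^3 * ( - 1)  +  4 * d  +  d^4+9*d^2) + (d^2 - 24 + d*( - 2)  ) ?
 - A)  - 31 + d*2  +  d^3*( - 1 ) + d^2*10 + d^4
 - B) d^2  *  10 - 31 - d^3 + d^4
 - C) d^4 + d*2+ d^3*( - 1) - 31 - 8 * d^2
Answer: A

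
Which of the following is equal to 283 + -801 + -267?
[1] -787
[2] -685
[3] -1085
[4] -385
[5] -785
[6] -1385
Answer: 5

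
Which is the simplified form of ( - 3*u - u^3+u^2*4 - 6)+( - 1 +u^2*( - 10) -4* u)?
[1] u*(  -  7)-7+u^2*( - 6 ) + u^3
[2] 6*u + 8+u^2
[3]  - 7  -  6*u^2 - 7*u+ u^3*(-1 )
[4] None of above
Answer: 3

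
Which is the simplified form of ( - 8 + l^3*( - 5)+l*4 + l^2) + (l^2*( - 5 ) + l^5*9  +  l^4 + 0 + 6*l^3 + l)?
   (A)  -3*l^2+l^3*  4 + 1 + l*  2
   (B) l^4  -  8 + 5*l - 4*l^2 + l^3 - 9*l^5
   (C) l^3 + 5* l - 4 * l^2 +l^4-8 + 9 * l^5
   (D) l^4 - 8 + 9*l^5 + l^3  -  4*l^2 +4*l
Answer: C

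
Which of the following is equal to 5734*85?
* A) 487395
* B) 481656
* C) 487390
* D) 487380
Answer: C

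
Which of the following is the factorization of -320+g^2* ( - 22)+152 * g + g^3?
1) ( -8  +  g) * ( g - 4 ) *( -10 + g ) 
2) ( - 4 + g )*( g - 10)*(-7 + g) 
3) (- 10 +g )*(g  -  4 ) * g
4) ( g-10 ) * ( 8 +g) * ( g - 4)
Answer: 1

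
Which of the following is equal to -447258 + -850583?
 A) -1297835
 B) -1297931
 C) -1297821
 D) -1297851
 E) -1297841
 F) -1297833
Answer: E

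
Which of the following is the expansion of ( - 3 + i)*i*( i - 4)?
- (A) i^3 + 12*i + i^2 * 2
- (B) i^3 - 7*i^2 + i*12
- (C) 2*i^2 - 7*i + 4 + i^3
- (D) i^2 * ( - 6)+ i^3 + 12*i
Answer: B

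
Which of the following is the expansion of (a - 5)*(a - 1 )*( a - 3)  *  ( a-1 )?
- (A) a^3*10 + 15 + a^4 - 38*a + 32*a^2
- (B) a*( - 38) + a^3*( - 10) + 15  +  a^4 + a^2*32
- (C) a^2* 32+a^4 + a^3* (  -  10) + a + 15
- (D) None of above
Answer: B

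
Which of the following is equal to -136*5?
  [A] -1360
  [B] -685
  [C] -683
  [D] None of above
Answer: D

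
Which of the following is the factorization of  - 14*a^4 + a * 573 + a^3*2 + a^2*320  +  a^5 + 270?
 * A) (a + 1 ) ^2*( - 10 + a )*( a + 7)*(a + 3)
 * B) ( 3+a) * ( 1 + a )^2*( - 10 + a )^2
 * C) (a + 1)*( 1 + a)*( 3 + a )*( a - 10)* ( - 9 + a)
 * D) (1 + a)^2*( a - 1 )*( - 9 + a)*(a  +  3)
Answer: C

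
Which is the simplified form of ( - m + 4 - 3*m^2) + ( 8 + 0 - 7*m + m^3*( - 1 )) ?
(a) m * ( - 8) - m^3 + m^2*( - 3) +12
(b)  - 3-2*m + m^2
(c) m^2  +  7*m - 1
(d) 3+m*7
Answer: a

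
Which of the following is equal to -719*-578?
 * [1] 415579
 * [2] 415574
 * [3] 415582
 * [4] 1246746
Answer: 3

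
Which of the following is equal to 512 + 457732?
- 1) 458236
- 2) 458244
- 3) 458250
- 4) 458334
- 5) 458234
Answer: 2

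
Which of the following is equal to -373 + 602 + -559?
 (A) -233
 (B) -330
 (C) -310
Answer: B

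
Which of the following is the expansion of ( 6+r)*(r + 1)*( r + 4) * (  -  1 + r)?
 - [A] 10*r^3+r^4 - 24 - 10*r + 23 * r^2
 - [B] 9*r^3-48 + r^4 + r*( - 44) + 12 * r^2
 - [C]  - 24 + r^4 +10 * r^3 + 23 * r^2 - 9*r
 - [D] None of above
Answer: A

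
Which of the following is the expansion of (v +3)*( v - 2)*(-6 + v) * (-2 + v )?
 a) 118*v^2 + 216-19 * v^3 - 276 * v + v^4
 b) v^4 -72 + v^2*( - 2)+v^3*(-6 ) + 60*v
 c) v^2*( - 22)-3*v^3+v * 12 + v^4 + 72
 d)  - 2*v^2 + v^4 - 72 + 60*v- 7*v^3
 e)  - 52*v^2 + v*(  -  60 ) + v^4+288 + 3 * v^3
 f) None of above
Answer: d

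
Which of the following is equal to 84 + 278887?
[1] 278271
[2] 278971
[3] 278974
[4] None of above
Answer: 2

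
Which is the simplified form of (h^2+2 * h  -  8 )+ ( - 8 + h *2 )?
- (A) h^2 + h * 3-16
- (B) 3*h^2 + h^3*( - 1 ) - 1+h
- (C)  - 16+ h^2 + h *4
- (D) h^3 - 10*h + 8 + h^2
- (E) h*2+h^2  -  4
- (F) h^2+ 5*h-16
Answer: C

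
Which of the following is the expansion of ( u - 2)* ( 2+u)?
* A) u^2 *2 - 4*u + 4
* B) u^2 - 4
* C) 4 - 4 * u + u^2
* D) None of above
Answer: B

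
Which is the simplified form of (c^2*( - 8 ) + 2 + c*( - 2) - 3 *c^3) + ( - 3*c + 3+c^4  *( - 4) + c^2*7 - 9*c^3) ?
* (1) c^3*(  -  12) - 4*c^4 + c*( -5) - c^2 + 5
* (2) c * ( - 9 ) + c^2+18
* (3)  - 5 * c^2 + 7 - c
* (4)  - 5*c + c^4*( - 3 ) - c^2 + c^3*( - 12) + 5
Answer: 1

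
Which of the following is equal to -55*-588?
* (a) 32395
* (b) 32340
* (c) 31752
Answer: b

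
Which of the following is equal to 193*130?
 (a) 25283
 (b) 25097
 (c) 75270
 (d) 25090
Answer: d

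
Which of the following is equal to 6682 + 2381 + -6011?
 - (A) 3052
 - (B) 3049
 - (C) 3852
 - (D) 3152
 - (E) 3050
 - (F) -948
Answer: A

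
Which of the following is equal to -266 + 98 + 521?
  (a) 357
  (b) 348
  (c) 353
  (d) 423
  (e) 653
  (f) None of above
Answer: c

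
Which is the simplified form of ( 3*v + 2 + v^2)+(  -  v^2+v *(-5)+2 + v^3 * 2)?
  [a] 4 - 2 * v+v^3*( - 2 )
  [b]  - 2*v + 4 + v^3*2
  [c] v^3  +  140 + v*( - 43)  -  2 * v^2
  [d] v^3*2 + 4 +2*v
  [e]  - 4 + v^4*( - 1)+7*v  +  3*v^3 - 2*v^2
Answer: b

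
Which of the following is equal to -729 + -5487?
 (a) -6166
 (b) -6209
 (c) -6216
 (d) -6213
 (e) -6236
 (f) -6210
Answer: c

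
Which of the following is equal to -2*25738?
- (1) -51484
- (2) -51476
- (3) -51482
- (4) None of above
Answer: 2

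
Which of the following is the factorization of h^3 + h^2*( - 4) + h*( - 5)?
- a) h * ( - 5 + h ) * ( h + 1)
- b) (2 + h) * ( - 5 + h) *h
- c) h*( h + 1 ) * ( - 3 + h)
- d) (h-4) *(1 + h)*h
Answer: a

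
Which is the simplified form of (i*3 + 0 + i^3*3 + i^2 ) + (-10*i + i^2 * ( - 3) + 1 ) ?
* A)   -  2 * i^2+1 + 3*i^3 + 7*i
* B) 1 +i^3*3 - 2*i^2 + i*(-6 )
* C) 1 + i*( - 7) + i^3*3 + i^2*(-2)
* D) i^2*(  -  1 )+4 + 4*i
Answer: C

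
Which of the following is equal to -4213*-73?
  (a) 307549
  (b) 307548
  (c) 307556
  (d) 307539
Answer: a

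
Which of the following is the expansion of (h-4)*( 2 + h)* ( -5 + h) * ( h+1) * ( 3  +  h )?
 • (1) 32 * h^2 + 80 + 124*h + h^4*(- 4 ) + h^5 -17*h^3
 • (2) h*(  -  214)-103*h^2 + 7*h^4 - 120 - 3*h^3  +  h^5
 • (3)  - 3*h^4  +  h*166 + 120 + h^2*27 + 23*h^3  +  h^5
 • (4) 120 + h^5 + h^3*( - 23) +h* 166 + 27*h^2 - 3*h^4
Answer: 4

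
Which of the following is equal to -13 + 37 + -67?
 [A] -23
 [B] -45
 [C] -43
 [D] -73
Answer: C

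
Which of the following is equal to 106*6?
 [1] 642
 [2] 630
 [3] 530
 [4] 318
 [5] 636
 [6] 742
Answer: 5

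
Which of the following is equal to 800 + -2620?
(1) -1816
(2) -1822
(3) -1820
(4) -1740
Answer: 3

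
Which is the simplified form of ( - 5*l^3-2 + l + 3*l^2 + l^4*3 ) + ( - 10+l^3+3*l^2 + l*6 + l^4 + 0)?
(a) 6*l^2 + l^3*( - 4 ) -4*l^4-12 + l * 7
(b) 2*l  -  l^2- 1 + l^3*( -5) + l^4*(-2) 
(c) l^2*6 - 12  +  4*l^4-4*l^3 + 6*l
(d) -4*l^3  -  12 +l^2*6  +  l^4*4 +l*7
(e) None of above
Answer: d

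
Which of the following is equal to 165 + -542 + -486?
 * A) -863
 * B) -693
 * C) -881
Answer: A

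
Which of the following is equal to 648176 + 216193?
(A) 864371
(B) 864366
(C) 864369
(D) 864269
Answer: C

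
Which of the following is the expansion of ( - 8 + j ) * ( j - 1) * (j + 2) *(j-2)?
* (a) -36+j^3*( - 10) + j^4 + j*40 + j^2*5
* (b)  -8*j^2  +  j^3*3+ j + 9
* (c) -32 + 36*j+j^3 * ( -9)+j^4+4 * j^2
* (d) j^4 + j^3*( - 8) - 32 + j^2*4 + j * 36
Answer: c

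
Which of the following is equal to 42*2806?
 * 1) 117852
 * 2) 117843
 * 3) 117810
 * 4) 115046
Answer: 1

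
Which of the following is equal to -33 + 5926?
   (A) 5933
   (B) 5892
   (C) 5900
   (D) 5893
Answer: D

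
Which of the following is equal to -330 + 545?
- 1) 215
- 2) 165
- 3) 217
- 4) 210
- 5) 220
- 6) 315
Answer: 1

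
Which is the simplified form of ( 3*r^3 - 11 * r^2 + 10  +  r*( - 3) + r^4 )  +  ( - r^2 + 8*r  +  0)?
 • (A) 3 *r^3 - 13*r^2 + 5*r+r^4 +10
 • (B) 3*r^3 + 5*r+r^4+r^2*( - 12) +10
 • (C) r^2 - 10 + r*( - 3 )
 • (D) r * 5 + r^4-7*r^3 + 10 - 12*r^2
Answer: B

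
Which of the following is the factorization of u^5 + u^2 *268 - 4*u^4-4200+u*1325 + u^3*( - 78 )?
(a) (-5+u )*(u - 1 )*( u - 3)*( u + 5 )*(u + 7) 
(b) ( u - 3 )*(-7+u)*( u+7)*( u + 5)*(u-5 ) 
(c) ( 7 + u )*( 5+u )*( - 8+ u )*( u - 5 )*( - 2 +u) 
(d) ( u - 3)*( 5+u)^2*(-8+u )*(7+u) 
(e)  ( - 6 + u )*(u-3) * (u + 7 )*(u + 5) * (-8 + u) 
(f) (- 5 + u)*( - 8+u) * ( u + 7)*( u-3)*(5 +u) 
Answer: f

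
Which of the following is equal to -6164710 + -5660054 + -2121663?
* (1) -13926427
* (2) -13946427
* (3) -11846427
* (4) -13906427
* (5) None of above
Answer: 2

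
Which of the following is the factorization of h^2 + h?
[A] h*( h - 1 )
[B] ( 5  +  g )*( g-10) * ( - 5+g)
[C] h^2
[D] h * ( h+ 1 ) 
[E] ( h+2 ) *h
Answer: D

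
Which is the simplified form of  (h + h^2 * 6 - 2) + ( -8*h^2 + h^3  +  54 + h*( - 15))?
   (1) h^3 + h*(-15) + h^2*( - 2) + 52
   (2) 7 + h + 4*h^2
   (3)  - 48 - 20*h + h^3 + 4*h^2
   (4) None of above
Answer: 4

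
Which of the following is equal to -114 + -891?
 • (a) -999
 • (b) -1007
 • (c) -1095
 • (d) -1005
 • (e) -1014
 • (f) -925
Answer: d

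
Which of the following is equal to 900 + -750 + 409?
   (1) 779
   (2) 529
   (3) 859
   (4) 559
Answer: 4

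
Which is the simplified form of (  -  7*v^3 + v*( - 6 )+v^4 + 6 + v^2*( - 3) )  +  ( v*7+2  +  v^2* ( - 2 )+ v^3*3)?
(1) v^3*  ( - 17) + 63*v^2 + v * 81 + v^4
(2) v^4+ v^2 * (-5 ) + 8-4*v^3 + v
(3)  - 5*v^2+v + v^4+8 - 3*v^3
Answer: 2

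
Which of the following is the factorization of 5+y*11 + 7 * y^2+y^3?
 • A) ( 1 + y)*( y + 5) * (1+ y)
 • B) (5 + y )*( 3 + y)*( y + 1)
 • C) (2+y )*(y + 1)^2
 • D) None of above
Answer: A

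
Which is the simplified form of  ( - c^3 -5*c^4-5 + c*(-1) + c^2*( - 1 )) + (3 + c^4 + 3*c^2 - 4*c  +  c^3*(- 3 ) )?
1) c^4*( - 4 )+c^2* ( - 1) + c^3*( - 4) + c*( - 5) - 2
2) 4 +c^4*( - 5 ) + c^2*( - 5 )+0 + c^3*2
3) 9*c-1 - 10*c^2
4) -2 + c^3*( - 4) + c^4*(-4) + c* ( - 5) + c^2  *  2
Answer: 4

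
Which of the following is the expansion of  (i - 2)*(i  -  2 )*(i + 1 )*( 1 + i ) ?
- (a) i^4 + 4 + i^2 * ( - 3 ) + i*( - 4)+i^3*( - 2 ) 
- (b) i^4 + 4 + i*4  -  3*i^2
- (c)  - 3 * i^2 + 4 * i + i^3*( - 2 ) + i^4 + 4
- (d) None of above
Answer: c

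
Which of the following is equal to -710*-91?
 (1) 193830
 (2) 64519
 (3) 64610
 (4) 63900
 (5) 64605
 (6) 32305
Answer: 3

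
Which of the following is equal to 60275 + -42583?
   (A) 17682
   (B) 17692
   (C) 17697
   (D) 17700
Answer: B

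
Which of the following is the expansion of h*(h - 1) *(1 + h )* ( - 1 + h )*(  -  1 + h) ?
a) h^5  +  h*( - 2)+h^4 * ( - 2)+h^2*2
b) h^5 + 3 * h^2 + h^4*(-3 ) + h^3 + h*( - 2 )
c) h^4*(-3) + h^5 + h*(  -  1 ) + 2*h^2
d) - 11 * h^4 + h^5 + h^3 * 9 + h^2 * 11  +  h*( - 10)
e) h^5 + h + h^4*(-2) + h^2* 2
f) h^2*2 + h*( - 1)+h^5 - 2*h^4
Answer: f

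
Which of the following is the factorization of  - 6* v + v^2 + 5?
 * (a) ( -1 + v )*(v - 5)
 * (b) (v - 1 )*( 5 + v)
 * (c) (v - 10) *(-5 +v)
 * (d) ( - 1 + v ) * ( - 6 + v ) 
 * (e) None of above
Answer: a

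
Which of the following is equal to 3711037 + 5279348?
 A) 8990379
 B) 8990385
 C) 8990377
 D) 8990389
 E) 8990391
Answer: B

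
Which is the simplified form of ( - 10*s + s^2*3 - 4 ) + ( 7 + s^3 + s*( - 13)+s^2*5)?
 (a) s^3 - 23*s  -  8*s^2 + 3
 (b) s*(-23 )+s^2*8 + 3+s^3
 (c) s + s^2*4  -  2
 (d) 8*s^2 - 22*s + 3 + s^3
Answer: b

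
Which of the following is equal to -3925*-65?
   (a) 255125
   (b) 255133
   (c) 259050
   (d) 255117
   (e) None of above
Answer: a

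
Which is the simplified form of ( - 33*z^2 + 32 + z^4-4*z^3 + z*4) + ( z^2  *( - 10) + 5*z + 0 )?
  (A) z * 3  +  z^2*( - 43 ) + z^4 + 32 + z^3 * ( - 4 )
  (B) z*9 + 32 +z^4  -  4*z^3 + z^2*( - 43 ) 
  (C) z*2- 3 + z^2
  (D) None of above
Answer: B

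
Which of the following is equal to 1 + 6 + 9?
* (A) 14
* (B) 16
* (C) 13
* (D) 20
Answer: B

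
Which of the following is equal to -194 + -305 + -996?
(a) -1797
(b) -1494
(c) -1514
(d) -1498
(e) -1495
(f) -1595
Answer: e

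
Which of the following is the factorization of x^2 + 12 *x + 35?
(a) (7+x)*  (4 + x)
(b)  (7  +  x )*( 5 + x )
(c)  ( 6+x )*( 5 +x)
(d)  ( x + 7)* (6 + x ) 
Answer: b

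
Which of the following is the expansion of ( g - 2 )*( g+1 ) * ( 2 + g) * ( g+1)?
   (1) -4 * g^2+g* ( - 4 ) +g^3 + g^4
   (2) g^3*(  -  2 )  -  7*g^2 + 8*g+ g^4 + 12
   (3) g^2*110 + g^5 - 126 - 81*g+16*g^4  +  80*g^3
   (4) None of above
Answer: 4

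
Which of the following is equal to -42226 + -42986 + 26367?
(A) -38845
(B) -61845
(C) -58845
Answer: C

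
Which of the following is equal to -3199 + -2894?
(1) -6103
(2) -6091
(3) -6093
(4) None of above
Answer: 3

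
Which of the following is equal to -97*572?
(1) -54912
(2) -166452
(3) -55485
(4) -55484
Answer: 4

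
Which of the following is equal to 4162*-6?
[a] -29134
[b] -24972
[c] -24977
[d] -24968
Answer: b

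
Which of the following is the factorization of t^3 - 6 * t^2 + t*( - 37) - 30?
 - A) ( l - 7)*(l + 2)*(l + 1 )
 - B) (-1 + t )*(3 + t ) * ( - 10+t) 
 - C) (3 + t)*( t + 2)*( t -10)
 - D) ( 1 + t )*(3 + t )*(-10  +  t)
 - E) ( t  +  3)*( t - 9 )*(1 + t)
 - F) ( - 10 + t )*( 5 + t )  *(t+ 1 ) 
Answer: D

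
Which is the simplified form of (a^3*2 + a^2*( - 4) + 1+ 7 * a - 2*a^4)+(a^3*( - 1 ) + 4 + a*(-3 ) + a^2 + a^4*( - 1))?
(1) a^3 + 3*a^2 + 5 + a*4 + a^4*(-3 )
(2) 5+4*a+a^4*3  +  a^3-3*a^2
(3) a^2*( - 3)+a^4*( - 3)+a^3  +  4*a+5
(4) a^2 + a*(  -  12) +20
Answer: 3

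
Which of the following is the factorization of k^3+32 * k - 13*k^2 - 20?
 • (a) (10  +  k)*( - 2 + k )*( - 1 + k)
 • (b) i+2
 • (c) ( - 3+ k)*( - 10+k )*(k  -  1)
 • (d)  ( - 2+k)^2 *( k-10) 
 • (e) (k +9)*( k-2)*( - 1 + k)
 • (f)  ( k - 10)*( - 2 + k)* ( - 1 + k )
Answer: f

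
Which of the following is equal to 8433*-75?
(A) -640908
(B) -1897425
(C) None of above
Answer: C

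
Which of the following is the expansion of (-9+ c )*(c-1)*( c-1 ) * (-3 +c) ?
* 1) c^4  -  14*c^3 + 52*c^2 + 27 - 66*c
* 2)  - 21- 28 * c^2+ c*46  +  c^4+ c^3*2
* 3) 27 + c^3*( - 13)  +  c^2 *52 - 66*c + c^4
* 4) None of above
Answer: 1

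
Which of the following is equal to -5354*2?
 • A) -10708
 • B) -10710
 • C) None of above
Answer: A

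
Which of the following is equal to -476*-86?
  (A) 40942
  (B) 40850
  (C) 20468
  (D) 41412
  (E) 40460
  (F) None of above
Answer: F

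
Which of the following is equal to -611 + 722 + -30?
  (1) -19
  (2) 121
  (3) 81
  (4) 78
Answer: 3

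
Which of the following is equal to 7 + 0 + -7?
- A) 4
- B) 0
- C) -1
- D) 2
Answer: B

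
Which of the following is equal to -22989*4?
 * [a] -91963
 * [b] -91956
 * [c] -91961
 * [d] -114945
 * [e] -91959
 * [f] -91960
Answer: b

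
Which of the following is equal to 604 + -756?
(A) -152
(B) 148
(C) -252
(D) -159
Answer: A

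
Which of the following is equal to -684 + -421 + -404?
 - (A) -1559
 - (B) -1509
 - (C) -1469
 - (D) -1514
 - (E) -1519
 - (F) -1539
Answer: B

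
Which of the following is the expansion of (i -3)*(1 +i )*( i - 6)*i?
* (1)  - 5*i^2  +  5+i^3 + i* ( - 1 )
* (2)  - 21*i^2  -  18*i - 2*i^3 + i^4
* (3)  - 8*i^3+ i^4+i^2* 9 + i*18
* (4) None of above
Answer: 3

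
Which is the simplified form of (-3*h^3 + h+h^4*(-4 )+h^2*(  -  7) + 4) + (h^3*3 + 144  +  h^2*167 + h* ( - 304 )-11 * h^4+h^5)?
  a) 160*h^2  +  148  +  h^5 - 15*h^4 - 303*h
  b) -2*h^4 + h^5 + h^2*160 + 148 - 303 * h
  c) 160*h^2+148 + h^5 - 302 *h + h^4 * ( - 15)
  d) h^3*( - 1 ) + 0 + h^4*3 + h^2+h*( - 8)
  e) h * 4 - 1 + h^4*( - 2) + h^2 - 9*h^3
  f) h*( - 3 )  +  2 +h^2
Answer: a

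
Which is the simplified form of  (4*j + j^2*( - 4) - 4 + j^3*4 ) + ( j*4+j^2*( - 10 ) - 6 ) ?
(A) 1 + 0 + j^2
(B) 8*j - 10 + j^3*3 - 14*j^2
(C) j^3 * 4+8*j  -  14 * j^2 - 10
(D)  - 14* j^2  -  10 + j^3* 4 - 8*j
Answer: C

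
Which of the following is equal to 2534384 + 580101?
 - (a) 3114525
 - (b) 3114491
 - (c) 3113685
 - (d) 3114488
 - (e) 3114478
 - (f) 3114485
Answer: f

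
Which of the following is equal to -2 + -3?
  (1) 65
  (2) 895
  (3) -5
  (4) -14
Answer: 3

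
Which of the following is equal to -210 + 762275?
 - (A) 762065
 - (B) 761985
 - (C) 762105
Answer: A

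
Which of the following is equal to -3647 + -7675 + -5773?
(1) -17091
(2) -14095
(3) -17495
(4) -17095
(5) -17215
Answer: 4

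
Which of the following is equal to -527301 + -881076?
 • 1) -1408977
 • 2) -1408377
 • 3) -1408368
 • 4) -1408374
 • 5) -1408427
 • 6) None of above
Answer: 2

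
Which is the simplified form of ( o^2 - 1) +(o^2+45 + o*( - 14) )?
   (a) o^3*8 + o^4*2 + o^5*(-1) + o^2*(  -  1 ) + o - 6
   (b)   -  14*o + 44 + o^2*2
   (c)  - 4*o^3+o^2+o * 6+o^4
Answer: b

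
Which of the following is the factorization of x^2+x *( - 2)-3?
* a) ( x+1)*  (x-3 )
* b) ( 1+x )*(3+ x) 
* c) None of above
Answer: a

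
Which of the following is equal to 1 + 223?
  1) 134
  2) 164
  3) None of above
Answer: 3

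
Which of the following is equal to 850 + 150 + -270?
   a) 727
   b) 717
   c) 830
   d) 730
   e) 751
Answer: d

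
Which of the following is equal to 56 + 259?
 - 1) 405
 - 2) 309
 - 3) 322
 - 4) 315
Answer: 4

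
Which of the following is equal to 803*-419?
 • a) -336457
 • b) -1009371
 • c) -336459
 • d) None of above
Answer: a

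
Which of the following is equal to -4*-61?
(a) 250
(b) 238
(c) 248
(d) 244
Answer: d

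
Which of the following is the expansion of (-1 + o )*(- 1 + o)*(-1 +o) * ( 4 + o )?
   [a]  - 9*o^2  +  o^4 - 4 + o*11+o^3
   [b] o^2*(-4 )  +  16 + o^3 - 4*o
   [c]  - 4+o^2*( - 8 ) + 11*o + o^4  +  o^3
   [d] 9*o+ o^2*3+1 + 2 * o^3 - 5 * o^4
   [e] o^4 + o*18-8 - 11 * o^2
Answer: a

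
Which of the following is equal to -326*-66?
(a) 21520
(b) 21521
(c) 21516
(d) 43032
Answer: c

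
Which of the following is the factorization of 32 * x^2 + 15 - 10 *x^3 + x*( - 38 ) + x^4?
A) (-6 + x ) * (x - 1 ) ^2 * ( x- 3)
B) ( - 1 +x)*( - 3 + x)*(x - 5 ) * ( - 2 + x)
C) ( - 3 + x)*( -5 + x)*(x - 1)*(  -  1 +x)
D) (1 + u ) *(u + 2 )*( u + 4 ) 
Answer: C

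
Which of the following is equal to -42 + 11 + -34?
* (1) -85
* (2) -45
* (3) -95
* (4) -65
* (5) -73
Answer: 4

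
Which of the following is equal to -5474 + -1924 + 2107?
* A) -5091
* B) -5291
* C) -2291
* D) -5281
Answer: B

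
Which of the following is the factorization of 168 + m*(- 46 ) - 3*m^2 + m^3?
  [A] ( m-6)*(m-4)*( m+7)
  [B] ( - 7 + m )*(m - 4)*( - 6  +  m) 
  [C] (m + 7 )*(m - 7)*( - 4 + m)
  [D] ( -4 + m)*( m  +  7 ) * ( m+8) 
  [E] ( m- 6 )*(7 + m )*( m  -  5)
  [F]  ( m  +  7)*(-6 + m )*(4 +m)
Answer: A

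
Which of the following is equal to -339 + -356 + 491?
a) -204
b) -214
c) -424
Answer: a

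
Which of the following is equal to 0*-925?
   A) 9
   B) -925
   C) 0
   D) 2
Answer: C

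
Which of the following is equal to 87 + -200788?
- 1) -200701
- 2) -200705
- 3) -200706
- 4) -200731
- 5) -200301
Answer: 1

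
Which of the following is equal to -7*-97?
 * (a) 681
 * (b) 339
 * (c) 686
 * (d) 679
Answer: d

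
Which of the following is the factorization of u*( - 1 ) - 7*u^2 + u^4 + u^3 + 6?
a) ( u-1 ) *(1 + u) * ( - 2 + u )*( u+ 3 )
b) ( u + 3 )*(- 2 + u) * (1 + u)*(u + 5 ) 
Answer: a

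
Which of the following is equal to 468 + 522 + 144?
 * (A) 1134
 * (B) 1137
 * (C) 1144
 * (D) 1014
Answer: A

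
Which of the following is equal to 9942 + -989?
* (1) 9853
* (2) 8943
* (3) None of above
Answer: 3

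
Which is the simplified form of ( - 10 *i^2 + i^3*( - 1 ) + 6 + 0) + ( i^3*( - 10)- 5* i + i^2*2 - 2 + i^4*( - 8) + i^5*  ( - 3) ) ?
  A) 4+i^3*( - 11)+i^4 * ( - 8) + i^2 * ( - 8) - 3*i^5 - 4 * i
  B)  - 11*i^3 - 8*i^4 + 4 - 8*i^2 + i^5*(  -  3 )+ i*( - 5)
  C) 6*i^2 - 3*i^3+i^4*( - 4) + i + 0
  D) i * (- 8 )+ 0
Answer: B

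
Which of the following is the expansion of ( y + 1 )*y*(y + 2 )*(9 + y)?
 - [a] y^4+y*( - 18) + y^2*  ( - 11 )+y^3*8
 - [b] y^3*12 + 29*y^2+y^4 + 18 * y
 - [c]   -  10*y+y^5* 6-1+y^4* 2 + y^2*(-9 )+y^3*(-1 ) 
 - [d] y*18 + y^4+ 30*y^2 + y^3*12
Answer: b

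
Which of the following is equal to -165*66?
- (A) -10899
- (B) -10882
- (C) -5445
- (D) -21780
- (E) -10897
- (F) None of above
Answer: F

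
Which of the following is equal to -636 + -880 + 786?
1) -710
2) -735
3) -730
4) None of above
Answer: 3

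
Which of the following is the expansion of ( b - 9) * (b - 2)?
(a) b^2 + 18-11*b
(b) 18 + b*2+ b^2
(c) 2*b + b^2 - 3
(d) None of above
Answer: a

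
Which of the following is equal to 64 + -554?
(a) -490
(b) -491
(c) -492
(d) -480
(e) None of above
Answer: a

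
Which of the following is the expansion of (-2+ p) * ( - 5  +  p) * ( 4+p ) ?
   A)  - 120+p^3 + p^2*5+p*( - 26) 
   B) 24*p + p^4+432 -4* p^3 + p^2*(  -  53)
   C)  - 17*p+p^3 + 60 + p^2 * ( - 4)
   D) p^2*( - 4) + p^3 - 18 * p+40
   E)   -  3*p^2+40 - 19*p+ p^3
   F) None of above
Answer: F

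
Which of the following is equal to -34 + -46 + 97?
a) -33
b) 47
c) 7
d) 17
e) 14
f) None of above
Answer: d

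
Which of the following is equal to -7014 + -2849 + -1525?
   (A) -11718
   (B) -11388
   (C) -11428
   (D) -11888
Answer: B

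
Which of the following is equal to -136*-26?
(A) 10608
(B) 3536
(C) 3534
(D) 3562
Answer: B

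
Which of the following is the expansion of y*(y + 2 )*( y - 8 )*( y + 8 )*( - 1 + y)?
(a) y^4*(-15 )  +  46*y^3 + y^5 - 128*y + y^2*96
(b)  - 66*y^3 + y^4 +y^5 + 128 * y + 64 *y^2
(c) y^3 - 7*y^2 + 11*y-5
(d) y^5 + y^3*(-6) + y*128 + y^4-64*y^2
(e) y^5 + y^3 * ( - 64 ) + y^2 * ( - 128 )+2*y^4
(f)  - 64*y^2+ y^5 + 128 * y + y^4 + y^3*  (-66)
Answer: f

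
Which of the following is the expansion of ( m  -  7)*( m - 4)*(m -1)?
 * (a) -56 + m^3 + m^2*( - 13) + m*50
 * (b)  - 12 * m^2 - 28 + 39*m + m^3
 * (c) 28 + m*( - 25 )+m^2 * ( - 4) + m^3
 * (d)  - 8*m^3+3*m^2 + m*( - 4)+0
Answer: b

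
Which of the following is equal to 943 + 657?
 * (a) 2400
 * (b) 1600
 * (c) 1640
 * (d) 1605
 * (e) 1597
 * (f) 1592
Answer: b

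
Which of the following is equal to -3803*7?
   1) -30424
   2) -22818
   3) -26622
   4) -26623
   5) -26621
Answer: 5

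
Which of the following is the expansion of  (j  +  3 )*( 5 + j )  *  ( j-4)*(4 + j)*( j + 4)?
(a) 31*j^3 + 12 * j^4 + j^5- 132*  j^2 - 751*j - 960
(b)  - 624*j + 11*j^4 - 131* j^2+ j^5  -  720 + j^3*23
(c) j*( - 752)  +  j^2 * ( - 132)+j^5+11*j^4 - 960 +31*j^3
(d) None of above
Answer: d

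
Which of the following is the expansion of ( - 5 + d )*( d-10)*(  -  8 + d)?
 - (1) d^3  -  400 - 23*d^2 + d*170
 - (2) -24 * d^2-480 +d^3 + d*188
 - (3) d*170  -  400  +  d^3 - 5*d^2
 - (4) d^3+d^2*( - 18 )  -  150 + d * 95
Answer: 1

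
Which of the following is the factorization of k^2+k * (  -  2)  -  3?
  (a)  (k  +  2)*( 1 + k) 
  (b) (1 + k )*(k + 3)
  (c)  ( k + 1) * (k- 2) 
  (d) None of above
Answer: d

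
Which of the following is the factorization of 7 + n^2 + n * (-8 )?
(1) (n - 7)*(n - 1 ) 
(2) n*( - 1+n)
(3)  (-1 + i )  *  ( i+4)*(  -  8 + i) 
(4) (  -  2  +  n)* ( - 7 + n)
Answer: 1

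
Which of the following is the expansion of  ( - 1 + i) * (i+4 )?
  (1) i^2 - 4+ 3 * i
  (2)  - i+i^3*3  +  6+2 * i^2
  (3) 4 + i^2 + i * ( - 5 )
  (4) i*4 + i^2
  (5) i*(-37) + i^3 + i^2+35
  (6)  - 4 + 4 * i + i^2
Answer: 1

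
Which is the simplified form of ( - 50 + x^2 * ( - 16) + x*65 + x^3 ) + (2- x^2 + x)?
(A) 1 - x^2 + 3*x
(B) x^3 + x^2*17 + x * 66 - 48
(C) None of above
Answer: C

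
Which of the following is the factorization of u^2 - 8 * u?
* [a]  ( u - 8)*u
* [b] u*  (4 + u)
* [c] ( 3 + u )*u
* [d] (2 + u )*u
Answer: a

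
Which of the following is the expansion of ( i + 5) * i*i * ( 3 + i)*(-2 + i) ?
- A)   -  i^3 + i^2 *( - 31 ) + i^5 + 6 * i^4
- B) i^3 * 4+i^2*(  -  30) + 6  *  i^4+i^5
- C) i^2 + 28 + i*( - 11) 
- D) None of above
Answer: D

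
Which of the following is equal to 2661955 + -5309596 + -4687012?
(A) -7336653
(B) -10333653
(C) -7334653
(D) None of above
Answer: C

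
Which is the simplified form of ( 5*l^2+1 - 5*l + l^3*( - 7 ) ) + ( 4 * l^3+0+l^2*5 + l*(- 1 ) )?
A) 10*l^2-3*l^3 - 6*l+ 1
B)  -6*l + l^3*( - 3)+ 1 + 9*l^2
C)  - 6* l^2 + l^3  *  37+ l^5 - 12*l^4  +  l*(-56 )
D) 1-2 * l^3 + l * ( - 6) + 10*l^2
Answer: A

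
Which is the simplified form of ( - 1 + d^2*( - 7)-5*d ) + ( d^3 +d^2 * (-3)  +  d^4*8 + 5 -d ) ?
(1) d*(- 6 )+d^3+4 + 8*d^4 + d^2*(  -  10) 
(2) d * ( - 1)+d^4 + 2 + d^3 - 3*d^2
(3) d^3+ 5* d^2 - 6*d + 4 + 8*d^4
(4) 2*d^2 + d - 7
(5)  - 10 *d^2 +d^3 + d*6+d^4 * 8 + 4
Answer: 1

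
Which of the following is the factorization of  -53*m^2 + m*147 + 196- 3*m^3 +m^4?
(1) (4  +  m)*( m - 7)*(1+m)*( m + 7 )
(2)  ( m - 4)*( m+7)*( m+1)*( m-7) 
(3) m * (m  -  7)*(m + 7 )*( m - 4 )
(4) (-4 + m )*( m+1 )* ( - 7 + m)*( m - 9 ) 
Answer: 2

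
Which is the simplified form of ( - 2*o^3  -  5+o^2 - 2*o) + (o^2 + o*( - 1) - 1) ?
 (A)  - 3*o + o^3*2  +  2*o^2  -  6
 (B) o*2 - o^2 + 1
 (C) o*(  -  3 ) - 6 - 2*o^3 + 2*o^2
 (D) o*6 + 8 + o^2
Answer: C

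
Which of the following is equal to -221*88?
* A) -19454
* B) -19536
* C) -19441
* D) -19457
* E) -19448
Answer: E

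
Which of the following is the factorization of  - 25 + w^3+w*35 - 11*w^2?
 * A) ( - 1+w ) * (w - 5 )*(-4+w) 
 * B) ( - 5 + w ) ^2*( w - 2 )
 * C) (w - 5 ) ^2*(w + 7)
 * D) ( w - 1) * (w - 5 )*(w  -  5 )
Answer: D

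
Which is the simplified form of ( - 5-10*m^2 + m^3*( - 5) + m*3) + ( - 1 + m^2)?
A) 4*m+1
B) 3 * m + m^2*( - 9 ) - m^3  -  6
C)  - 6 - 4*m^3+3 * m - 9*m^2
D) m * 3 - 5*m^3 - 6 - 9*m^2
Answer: D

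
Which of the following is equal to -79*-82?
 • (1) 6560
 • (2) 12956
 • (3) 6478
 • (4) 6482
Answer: 3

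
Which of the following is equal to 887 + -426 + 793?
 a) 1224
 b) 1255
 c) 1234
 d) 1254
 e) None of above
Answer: d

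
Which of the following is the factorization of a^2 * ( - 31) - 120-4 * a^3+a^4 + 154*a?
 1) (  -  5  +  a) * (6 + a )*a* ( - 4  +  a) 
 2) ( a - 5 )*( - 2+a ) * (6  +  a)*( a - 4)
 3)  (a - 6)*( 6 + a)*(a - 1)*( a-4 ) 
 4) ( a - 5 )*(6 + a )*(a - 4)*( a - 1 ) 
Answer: 4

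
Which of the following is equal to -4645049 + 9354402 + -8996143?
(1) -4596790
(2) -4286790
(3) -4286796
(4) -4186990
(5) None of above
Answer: 2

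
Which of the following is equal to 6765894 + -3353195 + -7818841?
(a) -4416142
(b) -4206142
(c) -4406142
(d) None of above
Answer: c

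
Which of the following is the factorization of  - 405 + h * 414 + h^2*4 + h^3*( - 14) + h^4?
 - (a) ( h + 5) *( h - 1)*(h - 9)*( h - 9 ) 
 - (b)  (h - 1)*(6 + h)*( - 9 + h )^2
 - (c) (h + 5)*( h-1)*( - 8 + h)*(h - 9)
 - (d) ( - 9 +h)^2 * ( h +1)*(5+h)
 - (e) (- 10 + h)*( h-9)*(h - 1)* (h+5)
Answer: a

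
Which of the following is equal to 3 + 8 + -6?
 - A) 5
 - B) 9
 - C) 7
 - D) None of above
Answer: A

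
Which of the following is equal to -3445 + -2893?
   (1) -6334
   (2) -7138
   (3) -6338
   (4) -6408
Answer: 3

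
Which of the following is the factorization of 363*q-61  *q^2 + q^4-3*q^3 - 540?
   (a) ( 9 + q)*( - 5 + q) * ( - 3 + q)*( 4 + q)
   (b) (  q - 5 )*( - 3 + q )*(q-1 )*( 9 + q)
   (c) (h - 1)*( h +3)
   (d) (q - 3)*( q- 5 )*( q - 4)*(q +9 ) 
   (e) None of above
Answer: d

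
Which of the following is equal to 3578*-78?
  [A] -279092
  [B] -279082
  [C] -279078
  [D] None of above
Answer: D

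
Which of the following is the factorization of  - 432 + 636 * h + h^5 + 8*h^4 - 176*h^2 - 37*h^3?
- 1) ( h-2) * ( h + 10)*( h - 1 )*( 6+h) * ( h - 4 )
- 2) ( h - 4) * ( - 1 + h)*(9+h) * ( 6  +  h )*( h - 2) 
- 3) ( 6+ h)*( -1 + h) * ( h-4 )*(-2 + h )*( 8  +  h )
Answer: 2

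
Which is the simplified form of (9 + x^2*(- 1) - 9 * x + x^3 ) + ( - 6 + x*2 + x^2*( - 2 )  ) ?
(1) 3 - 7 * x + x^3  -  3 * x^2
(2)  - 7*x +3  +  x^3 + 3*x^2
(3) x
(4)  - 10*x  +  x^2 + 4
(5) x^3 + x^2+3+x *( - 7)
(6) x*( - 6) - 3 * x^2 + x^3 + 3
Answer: 1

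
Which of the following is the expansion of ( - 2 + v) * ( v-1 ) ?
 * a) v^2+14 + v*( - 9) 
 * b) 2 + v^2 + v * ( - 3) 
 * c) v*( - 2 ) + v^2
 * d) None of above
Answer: b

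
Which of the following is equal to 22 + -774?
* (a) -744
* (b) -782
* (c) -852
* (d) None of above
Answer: d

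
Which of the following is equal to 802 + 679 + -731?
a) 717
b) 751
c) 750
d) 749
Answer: c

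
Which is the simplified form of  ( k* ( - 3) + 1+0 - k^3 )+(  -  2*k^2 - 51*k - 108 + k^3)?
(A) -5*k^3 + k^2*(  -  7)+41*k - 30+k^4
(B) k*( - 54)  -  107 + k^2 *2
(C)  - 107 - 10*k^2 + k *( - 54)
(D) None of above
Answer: D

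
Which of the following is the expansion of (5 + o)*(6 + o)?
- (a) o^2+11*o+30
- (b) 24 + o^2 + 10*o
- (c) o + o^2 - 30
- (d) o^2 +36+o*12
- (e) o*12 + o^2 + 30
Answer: a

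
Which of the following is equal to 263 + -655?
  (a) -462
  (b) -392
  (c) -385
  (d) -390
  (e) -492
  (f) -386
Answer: b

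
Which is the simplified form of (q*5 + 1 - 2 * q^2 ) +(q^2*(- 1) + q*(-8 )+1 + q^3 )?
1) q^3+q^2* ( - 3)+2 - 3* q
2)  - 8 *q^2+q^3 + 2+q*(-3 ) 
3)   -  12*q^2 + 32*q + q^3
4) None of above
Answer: 1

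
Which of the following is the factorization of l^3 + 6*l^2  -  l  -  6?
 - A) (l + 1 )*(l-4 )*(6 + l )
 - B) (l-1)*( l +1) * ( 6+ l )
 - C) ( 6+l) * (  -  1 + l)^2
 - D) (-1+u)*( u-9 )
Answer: B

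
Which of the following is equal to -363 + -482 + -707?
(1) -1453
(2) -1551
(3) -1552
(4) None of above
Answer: 3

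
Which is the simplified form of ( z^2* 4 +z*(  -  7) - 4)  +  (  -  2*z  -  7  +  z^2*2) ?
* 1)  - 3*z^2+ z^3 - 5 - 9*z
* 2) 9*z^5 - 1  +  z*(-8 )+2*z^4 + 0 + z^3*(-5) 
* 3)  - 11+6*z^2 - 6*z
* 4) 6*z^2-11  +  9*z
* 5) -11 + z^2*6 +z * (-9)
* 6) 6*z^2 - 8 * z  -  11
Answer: 5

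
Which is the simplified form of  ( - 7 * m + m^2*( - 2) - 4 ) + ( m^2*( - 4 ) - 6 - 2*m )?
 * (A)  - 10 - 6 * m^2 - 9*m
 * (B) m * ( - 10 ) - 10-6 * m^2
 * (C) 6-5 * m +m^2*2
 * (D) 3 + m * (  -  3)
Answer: A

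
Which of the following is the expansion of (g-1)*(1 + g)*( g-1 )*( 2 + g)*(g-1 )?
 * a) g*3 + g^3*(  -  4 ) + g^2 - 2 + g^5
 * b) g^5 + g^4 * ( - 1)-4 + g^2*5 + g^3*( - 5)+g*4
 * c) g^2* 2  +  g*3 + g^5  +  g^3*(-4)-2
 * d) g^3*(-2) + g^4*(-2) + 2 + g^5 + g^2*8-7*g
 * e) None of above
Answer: c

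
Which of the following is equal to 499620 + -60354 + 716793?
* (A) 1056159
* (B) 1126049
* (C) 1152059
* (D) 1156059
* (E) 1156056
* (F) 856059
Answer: D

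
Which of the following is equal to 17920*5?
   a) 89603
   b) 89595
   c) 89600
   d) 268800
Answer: c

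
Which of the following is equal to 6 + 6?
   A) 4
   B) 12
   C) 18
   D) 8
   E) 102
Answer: B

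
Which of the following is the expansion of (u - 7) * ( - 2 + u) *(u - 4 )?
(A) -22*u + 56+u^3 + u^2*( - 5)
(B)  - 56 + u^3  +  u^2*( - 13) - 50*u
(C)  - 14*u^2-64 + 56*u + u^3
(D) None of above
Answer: D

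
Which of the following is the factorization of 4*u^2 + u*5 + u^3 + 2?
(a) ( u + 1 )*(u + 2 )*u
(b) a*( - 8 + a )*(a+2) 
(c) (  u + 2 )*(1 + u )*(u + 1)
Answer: c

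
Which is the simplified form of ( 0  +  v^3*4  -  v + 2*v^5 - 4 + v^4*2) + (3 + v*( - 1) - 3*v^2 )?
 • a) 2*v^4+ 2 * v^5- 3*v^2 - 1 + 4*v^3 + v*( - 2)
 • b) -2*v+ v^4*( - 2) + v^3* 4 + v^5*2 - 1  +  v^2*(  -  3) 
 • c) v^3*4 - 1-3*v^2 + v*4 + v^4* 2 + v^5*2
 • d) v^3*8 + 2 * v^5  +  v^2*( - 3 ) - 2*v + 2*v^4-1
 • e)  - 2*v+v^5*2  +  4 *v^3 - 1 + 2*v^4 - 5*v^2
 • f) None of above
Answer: a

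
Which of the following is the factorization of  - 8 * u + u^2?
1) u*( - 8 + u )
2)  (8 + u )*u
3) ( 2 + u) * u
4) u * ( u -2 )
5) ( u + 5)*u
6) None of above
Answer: 1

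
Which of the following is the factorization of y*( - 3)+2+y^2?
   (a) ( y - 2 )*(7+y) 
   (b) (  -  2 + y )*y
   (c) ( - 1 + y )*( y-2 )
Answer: c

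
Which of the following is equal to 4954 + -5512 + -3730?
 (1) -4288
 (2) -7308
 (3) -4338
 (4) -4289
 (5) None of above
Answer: 1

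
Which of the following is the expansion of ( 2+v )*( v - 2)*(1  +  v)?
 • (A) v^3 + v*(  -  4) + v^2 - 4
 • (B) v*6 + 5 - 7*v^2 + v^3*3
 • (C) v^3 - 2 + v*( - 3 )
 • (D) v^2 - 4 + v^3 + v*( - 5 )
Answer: A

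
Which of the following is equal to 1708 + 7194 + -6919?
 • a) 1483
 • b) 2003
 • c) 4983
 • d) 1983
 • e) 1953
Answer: d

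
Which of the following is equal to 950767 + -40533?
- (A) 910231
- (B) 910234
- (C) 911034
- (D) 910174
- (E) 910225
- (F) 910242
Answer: B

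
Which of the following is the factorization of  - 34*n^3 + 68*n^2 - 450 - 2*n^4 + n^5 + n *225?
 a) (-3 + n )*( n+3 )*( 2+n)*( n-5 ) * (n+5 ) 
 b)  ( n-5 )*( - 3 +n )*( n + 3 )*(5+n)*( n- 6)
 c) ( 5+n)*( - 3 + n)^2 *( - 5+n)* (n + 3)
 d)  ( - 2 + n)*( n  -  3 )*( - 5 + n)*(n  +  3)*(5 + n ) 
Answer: d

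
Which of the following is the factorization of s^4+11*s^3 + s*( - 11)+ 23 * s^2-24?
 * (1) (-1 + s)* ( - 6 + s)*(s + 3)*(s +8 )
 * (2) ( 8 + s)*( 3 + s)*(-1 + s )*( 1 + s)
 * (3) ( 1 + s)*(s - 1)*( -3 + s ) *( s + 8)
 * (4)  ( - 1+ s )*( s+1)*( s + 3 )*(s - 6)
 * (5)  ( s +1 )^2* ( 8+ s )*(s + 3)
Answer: 2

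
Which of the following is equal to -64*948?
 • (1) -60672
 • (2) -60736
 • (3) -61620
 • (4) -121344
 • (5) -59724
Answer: 1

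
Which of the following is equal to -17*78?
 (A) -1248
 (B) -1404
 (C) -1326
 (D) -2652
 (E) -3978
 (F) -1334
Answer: C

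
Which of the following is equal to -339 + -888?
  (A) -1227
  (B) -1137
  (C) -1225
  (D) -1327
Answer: A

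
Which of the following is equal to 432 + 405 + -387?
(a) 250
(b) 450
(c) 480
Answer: b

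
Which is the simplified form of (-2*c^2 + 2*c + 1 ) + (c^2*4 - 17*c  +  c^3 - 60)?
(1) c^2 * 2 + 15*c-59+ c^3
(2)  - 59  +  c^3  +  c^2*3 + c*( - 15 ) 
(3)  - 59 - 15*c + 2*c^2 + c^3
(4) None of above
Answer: 3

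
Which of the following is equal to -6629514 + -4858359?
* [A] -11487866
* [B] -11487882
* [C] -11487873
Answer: C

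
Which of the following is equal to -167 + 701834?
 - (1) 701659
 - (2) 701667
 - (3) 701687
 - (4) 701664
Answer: 2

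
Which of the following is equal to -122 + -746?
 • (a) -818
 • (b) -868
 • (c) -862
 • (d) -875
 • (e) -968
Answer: b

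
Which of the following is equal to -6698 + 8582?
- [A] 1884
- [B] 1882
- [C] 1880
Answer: A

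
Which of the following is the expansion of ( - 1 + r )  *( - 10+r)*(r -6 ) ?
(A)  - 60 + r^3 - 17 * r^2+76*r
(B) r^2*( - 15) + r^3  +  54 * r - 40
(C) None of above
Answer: A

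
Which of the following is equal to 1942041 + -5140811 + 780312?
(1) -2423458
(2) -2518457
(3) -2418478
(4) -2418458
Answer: 4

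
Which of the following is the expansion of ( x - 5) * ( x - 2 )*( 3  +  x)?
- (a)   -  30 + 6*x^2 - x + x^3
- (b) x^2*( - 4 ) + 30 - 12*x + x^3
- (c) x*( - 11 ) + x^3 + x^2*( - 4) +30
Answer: c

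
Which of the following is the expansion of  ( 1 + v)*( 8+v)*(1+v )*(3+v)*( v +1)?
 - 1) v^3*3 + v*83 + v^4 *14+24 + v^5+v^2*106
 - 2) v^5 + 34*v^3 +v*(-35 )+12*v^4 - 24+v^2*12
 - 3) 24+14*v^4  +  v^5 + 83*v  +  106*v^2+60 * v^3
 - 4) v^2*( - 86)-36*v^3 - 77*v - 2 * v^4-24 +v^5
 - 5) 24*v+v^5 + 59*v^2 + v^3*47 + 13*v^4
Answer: 3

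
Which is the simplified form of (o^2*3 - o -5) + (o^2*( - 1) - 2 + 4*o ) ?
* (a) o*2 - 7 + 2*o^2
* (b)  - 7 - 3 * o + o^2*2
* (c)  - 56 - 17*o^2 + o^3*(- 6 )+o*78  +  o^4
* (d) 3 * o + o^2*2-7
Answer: d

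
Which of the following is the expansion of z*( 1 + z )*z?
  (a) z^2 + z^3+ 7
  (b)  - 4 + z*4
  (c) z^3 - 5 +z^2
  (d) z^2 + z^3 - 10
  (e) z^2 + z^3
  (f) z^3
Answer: e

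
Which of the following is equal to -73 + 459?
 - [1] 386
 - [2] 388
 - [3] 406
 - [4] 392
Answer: 1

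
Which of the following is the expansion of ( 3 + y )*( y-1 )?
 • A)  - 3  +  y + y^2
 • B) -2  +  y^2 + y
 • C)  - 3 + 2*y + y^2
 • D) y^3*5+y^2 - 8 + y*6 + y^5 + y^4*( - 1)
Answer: C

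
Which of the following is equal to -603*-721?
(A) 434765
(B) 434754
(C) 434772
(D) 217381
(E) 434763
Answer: E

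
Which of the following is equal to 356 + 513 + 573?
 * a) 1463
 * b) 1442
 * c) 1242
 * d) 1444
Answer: b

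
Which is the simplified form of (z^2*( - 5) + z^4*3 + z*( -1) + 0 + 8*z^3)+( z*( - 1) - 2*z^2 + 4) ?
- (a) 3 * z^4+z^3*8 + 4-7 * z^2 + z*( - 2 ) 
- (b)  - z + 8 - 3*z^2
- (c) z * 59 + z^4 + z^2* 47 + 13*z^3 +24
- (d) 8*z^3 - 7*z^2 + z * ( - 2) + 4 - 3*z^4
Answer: a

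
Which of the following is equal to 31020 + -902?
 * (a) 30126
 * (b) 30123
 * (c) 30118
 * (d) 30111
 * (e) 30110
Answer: c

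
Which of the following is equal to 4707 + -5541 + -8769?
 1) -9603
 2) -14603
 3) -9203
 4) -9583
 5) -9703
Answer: 1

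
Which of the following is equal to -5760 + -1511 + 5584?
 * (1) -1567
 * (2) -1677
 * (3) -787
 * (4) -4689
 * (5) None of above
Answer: 5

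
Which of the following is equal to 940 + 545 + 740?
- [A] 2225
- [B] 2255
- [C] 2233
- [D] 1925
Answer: A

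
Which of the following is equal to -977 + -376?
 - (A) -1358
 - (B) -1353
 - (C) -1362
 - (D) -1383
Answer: B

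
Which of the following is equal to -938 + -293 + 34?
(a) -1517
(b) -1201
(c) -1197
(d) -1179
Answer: c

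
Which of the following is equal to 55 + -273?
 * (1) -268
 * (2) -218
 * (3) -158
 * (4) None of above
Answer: 2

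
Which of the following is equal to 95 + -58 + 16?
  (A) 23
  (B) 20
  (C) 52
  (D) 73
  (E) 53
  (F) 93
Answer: E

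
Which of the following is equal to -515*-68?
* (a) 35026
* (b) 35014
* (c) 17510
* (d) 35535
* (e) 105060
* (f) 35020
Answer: f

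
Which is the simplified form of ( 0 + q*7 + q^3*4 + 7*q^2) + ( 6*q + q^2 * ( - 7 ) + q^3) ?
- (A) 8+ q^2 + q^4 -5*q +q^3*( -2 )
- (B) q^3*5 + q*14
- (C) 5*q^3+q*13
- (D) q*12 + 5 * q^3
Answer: C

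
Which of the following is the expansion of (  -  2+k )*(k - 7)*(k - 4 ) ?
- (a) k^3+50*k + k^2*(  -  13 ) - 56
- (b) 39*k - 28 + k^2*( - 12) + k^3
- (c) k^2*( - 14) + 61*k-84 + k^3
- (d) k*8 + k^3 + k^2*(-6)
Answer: a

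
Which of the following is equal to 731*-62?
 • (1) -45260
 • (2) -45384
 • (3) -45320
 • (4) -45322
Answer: 4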